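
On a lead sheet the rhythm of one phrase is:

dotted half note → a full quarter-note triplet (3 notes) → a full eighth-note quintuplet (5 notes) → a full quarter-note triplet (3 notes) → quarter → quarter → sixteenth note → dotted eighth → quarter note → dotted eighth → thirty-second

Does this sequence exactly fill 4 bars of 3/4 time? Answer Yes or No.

One bar of 3/4 = 24 thirty-second notes, so 4 bars = 96.
Express everything in thirty-second notes: dotted half note = 24; a full quarter-note triplet (3 notes) (three triplet quarters span one half) = 16; a full eighth-note quintuplet (5 notes) (five quintuplet eighths span one half) = 16; a full quarter-note triplet (3 notes) (three triplet quarters span one half) = 16; quarter = 8; quarter = 8; sixteenth note = 2; dotted eighth = 6; quarter note = 8; dotted eighth = 6; thirty-second = 1.
Total: 24 + 16 + 16 + 16 + 8 + 8 + 2 + 6 + 8 + 6 + 1 = 111.
111 exceeds 96, so the answer is No.

No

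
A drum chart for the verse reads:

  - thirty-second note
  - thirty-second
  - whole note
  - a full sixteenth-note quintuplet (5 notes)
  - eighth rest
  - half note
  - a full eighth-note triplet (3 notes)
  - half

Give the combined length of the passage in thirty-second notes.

86

Express everything in thirty-second notes: thirty-second note = 1; thirty-second = 1; whole note = 32; a full sixteenth-note quintuplet (5 notes) (five quintuplet sixteenths span one quarter) = 8; eighth rest = 4; half note = 16; a full eighth-note triplet (3 notes) (three triplet eighths span one quarter) = 8; half = 16.
Sum: 1 + 1 + 32 + 8 + 4 + 16 + 8 + 16 = 86 thirty-second notes.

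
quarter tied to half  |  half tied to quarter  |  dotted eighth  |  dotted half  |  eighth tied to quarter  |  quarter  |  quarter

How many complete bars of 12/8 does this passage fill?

One bar of 12/8 = 24 sixteenth notes.
Express everything in sixteenth notes: quarter tied to half (quarter + half) = 12; half tied to quarter (half + quarter) = 12; dotted eighth = 3; dotted half = 12; eighth tied to quarter (eighth + quarter) = 6; quarter = 4; quarter = 4.
Altogether 12 + 12 + 3 + 12 + 6 + 4 + 4 = 53.
53 ÷ 24 = 2 complete bars with 5 left over.

2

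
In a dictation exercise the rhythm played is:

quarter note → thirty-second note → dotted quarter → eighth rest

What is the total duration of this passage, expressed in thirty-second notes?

Convert each value to thirty-second notes: quarter note = 8; thirty-second note = 1; dotted quarter = 12; eighth rest = 4.
Total: 8 + 1 + 12 + 4 = 25 thirty-second notes.

25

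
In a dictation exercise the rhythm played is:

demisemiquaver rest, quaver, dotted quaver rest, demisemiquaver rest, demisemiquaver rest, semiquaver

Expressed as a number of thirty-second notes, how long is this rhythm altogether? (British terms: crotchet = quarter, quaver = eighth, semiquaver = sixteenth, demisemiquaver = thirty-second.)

Each duration in thirty-second notes: demisemiquaver rest = 1; quaver = 4; dotted quaver rest = 6; demisemiquaver rest = 1; demisemiquaver rest = 1; semiquaver = 2.
Adding: 1 + 4 + 6 + 1 + 1 + 2 = 15 thirty-second notes.

15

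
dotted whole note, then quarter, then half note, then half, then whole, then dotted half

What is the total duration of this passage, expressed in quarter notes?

18

Working in quarter notes: dotted whole note = 6; quarter = 1; half note = 2; half = 2; whole = 4; dotted half = 3.
Total: 6 + 1 + 2 + 2 + 4 + 3 = 18 quarter notes.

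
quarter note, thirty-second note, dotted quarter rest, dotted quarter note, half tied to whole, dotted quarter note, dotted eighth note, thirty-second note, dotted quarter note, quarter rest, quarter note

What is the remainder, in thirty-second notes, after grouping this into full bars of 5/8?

8

One bar of 5/8 = 20 thirty-second notes.
Convert each value to thirty-second notes: quarter note = 8; thirty-second note = 1; dotted quarter rest = 12; dotted quarter note = 12; half tied to whole (half + whole) = 48; dotted quarter note = 12; dotted eighth note = 6; thirty-second note = 1; dotted quarter note = 12; quarter rest = 8; quarter note = 8.
Altogether 8 + 1 + 12 + 12 + 48 + 12 + 6 + 1 + 12 + 8 + 8 = 128.
128 ÷ 20 = 6 complete bars with 8 thirty-second notes remaining.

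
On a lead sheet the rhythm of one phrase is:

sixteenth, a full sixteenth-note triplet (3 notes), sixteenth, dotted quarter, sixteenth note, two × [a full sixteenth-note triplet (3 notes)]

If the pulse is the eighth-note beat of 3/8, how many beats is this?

One eighth-note beat = 2 sixteenth notes.
In sixteenth notes: sixteenth = 1; a full sixteenth-note triplet (3 notes) (three triplet sixteenths span one eighth) = 2; sixteenth = 1; dotted quarter = 6; sixteenth note = 1; a full sixteenth-note triplet (3 notes) (three triplet sixteenths span one eighth) = 2; a full sixteenth-note triplet (3 notes) (three triplet sixteenths span one eighth) = 2.
Sum: 1 + 2 + 1 + 6 + 1 + 2 + 2 = 15.
15 ÷ 2 = 7.5 beats.

7.5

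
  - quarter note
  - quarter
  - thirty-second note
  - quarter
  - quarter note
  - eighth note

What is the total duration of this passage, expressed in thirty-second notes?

37

In thirty-second notes: quarter note = 8; quarter = 8; thirty-second note = 1; quarter = 8; quarter note = 8; eighth note = 4.
Altogether 8 + 8 + 1 + 8 + 8 + 4 = 37 thirty-second notes.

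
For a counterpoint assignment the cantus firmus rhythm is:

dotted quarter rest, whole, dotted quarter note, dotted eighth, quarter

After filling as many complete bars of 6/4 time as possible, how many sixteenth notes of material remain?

11

One bar of 6/4 = 24 sixteenth notes.
Each duration in sixteenth notes: dotted quarter rest = 6; whole = 16; dotted quarter note = 6; dotted eighth = 3; quarter = 4.
Altogether 6 + 16 + 6 + 3 + 4 = 35.
35 ÷ 24 = 1 complete bar with 11 sixteenth notes remaining.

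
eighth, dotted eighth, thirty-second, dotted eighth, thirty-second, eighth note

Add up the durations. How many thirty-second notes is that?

Working in thirty-second notes: eighth = 4; dotted eighth = 6; thirty-second = 1; dotted eighth = 6; thirty-second = 1; eighth note = 4.
Adding: 4 + 6 + 1 + 6 + 1 + 4 = 22 thirty-second notes.

22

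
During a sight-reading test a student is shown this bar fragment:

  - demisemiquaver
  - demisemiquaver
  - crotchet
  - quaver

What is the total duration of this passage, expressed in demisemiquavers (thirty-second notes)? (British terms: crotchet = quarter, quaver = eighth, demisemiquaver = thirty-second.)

In thirty-second notes: demisemiquaver = 1; demisemiquaver = 1; crotchet = 8; quaver = 4.
Adding: 1 + 1 + 8 + 4 = 14 thirty-second notes.

14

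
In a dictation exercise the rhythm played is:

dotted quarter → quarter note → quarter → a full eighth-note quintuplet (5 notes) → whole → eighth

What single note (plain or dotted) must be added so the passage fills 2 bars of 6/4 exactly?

half note

2 bars of 6/4 = 24 eighth notes.
In eighth notes: dotted quarter = 3; quarter note = 2; quarter = 2; a full eighth-note quintuplet (5 notes) (five quintuplet eighths span one half) = 4; whole = 8; eighth = 1.
Altogether 3 + 2 + 2 + 4 + 8 + 1 = 20.
Remaining: 24 − 20 = 4 eighth notes, which is a half note.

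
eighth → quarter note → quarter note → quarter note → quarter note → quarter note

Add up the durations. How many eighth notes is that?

Express everything in eighth notes: eighth = 1; quarter note = 2; quarter note = 2; quarter note = 2; quarter note = 2; quarter note = 2.
Altogether 1 + 2 + 2 + 2 + 2 + 2 = 11 eighth notes.

11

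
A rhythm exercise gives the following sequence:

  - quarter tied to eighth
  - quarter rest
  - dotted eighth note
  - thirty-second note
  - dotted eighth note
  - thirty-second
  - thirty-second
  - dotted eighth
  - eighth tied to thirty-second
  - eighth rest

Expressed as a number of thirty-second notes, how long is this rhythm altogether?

Working in thirty-second notes: quarter tied to eighth (quarter + eighth) = 12; quarter rest = 8; dotted eighth note = 6; thirty-second note = 1; dotted eighth note = 6; thirty-second = 1; thirty-second = 1; dotted eighth = 6; eighth tied to thirty-second (eighth + thirty-second) = 5; eighth rest = 4.
Sum: 12 + 8 + 6 + 1 + 6 + 1 + 1 + 6 + 5 + 4 = 50 thirty-second notes.

50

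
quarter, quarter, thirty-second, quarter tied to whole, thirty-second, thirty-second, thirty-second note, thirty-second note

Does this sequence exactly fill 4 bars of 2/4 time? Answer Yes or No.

One bar of 2/4 = 16 thirty-second notes, so 4 bars = 64.
Each duration in thirty-second notes: quarter = 8; quarter = 8; thirty-second = 1; quarter tied to whole (quarter + whole) = 40; thirty-second = 1; thirty-second = 1; thirty-second note = 1; thirty-second note = 1.
Adding: 8 + 8 + 1 + 40 + 1 + 1 + 1 + 1 = 61.
61 falls short of 64, so the answer is No.

No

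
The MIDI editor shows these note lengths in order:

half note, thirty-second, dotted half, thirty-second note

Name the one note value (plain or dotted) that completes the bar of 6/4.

dotted eighth note

The bar of 6/4 = 48 thirty-second notes.
Express everything in thirty-second notes: half note = 16; thirty-second = 1; dotted half = 24; thirty-second note = 1.
Adding: 16 + 1 + 24 + 1 = 42.
Remaining: 48 − 42 = 6 thirty-second notes, which is a dotted eighth note.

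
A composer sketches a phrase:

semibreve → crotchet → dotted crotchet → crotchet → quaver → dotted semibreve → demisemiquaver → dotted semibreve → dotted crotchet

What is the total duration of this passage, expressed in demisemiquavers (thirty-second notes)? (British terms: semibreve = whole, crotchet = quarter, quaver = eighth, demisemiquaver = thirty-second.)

173

Express everything in thirty-second notes: semibreve = 32; crotchet = 8; dotted crotchet = 12; crotchet = 8; quaver = 4; dotted semibreve = 48; demisemiquaver = 1; dotted semibreve = 48; dotted crotchet = 12.
Total: 32 + 8 + 12 + 8 + 4 + 48 + 1 + 48 + 12 = 173 thirty-second notes.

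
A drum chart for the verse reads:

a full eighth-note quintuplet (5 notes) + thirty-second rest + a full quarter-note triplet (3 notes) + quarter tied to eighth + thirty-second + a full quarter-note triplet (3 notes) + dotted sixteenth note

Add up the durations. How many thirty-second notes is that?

65

In thirty-second notes: a full eighth-note quintuplet (5 notes) (five quintuplet eighths span one half) = 16; thirty-second rest = 1; a full quarter-note triplet (3 notes) (three triplet quarters span one half) = 16; quarter tied to eighth (quarter + eighth) = 12; thirty-second = 1; a full quarter-note triplet (3 notes) (three triplet quarters span one half) = 16; dotted sixteenth note = 3.
Adding: 16 + 1 + 16 + 12 + 1 + 16 + 3 = 65 thirty-second notes.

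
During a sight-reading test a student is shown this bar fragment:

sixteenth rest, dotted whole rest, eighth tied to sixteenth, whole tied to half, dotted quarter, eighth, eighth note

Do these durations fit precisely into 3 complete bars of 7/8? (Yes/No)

No

One bar of 7/8 = 14 sixteenth notes, so 3 bars = 42.
In sixteenth notes: sixteenth rest = 1; dotted whole rest = 24; eighth tied to sixteenth (eighth + sixteenth) = 3; whole tied to half (whole + half) = 24; dotted quarter = 6; eighth = 2; eighth note = 2.
Altogether 1 + 24 + 3 + 24 + 6 + 2 + 2 = 62.
62 exceeds 42, so the answer is No.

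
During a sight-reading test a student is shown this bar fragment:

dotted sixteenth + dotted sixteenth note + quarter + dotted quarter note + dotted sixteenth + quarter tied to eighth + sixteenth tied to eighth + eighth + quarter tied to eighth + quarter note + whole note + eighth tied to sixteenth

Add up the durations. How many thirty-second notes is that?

Express everything in thirty-second notes: dotted sixteenth = 3; dotted sixteenth note = 3; quarter = 8; dotted quarter note = 12; dotted sixteenth = 3; quarter tied to eighth (quarter + eighth) = 12; sixteenth tied to eighth (sixteenth + eighth) = 6; eighth = 4; quarter tied to eighth (quarter + eighth) = 12; quarter note = 8; whole note = 32; eighth tied to sixteenth (eighth + sixteenth) = 6.
Total: 3 + 3 + 8 + 12 + 3 + 12 + 6 + 4 + 12 + 8 + 32 + 6 = 109 thirty-second notes.

109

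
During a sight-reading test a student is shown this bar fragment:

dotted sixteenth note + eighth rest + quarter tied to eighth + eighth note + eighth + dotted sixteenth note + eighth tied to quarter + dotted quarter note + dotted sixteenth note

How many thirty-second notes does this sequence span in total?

57

Working in thirty-second notes: dotted sixteenth note = 3; eighth rest = 4; quarter tied to eighth (quarter + eighth) = 12; eighth note = 4; eighth = 4; dotted sixteenth note = 3; eighth tied to quarter (eighth + quarter) = 12; dotted quarter note = 12; dotted sixteenth note = 3.
Total: 3 + 4 + 12 + 4 + 4 + 3 + 12 + 12 + 3 = 57 thirty-second notes.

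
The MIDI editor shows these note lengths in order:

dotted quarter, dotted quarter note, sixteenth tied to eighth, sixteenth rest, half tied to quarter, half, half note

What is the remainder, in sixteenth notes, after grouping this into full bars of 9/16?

One bar of 9/16 = 9 sixteenth notes.
Working in sixteenth notes: dotted quarter = 6; dotted quarter note = 6; sixteenth tied to eighth (sixteenth + eighth) = 3; sixteenth rest = 1; half tied to quarter (half + quarter) = 12; half = 8; half note = 8.
Sum: 6 + 6 + 3 + 1 + 12 + 8 + 8 = 44.
44 ÷ 9 = 4 complete bars with 8 sixteenth notes remaining.

8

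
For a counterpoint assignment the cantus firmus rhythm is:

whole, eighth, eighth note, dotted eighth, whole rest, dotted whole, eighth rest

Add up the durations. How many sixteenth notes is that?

Each duration in sixteenth notes: whole = 16; eighth = 2; eighth note = 2; dotted eighth = 3; whole rest = 16; dotted whole = 24; eighth rest = 2.
Adding: 16 + 2 + 2 + 3 + 16 + 24 + 2 = 65 sixteenth notes.

65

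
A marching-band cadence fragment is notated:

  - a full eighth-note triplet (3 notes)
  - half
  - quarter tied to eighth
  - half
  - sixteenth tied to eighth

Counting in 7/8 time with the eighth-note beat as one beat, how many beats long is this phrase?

One eighth-note beat = 2 sixteenth notes.
In sixteenth notes: a full eighth-note triplet (3 notes) (three triplet eighths span one quarter) = 4; half = 8; quarter tied to eighth (quarter + eighth) = 6; half = 8; sixteenth tied to eighth (sixteenth + eighth) = 3.
Sum: 4 + 8 + 6 + 8 + 3 = 29.
29 ÷ 2 = 14.5 beats.

14.5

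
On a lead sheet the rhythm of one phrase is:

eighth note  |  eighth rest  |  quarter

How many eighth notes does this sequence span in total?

4

Each duration in eighth notes: eighth note = 1; eighth rest = 1; quarter = 2.
Adding: 1 + 1 + 2 = 4 eighth notes.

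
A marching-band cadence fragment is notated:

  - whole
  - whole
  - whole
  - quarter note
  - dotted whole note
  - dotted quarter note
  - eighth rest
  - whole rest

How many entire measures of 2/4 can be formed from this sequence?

One bar of 2/4 = 4 eighth notes.
In eighth notes: whole = 8; whole = 8; whole = 8; quarter note = 2; dotted whole note = 12; dotted quarter note = 3; eighth rest = 1; whole rest = 8.
Altogether 8 + 8 + 8 + 2 + 12 + 3 + 1 + 8 = 50.
50 ÷ 4 = 12 complete bars with 2 left over.

12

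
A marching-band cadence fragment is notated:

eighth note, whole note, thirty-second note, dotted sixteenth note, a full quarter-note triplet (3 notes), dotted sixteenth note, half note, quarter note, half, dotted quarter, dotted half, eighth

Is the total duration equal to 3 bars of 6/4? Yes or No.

One bar of 6/4 = 48 thirty-second notes, so 3 bars = 144.
Each duration in thirty-second notes: eighth note = 4; whole note = 32; thirty-second note = 1; dotted sixteenth note = 3; a full quarter-note triplet (3 notes) (three triplet quarters span one half) = 16; dotted sixteenth note = 3; half note = 16; quarter note = 8; half = 16; dotted quarter = 12; dotted half = 24; eighth = 4.
Adding: 4 + 32 + 1 + 3 + 16 + 3 + 16 + 8 + 16 + 12 + 24 + 4 = 139.
139 falls short of 144, so the answer is No.

No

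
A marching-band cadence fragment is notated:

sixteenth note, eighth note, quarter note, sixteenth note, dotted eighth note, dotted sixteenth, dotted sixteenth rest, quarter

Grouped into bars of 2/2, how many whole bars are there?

1

One bar of 2/2 = 32 thirty-second notes.
Working in thirty-second notes: sixteenth note = 2; eighth note = 4; quarter note = 8; sixteenth note = 2; dotted eighth note = 6; dotted sixteenth = 3; dotted sixteenth rest = 3; quarter = 8.
Sum: 2 + 4 + 8 + 2 + 6 + 3 + 3 + 8 = 36.
36 ÷ 32 = 1 complete bar with 4 left over.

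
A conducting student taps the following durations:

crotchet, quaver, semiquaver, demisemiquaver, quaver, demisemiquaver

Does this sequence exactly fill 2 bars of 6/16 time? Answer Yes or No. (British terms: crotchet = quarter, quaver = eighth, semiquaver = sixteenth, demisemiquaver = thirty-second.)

One bar of 6/16 = 12 thirty-second notes, so 2 bars = 24.
Convert each value to thirty-second notes: crotchet = 8; quaver = 4; semiquaver = 2; demisemiquaver = 1; quaver = 4; demisemiquaver = 1.
Adding: 8 + 4 + 2 + 1 + 4 + 1 = 20.
20 falls short of 24, so the answer is No.

No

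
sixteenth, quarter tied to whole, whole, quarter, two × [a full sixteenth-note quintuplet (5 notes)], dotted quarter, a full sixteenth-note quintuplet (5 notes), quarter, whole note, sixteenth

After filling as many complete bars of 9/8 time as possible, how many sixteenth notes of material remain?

8

One bar of 9/8 = 18 sixteenth notes.
Convert each value to sixteenth notes: sixteenth = 1; quarter tied to whole (quarter + whole) = 20; whole = 16; quarter = 4; a full sixteenth-note quintuplet (5 notes) (five quintuplet sixteenths span one quarter) = 4; a full sixteenth-note quintuplet (5 notes) (five quintuplet sixteenths span one quarter) = 4; dotted quarter = 6; a full sixteenth-note quintuplet (5 notes) (five quintuplet sixteenths span one quarter) = 4; quarter = 4; whole note = 16; sixteenth = 1.
Adding: 1 + 20 + 16 + 4 + 4 + 4 + 6 + 4 + 4 + 16 + 1 = 80.
80 ÷ 18 = 4 complete bars with 8 sixteenth notes remaining.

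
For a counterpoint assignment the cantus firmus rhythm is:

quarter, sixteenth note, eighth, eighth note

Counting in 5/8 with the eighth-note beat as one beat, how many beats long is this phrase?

4.5

One eighth-note beat = 2 sixteenth notes.
Express everything in sixteenth notes: quarter = 4; sixteenth note = 1; eighth = 2; eighth note = 2.
Adding: 4 + 1 + 2 + 2 = 9.
9 ÷ 2 = 4.5 beats.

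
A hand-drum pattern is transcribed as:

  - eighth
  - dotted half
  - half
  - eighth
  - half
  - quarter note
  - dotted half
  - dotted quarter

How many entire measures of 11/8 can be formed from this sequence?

2

One bar of 11/8 = 11 eighth notes.
Working in eighth notes: eighth = 1; dotted half = 6; half = 4; eighth = 1; half = 4; quarter note = 2; dotted half = 6; dotted quarter = 3.
Sum: 1 + 6 + 4 + 1 + 4 + 2 + 6 + 3 = 27.
27 ÷ 11 = 2 complete bars with 5 left over.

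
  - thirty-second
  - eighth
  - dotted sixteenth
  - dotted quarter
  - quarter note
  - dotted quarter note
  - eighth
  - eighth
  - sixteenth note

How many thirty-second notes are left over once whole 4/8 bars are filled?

2

One bar of 4/8 = 16 thirty-second notes.
Convert each value to thirty-second notes: thirty-second = 1; eighth = 4; dotted sixteenth = 3; dotted quarter = 12; quarter note = 8; dotted quarter note = 12; eighth = 4; eighth = 4; sixteenth note = 2.
Adding: 1 + 4 + 3 + 12 + 8 + 12 + 4 + 4 + 2 = 50.
50 ÷ 16 = 3 complete bars with 2 thirty-second notes remaining.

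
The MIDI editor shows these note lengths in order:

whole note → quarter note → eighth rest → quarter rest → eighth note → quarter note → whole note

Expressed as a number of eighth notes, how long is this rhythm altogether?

24

Each duration in eighth notes: whole note = 8; quarter note = 2; eighth rest = 1; quarter rest = 2; eighth note = 1; quarter note = 2; whole note = 8.
Sum: 8 + 2 + 1 + 2 + 1 + 2 + 8 = 24 eighth notes.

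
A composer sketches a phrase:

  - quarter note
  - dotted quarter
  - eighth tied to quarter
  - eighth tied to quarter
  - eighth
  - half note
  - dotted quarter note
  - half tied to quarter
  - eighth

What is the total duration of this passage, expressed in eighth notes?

Working in eighth notes: quarter note = 2; dotted quarter = 3; eighth tied to quarter (eighth + quarter) = 3; eighth tied to quarter (eighth + quarter) = 3; eighth = 1; half note = 4; dotted quarter note = 3; half tied to quarter (half + quarter) = 6; eighth = 1.
Adding: 2 + 3 + 3 + 3 + 1 + 4 + 3 + 6 + 1 = 26 eighth notes.

26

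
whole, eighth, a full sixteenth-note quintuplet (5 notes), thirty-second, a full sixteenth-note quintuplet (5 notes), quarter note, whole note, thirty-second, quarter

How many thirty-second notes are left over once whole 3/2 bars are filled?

6

One bar of 3/2 = 48 thirty-second notes.
Express everything in thirty-second notes: whole = 32; eighth = 4; a full sixteenth-note quintuplet (5 notes) (five quintuplet sixteenths span one quarter) = 8; thirty-second = 1; a full sixteenth-note quintuplet (5 notes) (five quintuplet sixteenths span one quarter) = 8; quarter note = 8; whole note = 32; thirty-second = 1; quarter = 8.
Total: 32 + 4 + 8 + 1 + 8 + 8 + 32 + 1 + 8 = 102.
102 ÷ 48 = 2 complete bars with 6 thirty-second notes remaining.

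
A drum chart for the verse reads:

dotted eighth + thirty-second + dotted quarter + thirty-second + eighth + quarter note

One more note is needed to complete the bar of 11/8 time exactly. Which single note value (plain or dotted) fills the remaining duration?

dotted quarter note

The bar of 11/8 = 44 thirty-second notes.
Working in thirty-second notes: dotted eighth = 6; thirty-second = 1; dotted quarter = 12; thirty-second = 1; eighth = 4; quarter note = 8.
Sum: 6 + 1 + 12 + 1 + 4 + 8 = 32.
Remaining: 44 − 32 = 12 thirty-second notes, which is a dotted quarter note.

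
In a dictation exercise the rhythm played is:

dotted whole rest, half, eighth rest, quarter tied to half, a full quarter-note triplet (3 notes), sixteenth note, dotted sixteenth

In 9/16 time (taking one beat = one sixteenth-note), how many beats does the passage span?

One sixteenth-note beat = 2 thirty-second notes.
Each duration in thirty-second notes: dotted whole rest = 48; half = 16; eighth rest = 4; quarter tied to half (quarter + half) = 24; a full quarter-note triplet (3 notes) (three triplet quarters span one half) = 16; sixteenth note = 2; dotted sixteenth = 3.
Sum: 48 + 16 + 4 + 24 + 16 + 2 + 3 = 113.
113 ÷ 2 = 56.5 beats.

56.5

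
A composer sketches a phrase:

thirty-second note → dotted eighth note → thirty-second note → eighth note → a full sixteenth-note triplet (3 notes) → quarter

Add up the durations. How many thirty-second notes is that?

Working in thirty-second notes: thirty-second note = 1; dotted eighth note = 6; thirty-second note = 1; eighth note = 4; a full sixteenth-note triplet (3 notes) (three triplet sixteenths span one eighth) = 4; quarter = 8.
Adding: 1 + 6 + 1 + 4 + 4 + 8 = 24 thirty-second notes.

24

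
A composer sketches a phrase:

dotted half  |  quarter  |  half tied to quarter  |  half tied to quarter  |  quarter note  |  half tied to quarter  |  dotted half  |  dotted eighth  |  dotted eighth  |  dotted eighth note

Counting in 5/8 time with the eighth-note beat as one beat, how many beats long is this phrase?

One eighth-note beat = 2 sixteenth notes.
Express everything in sixteenth notes: dotted half = 12; quarter = 4; half tied to quarter (half + quarter) = 12; half tied to quarter (half + quarter) = 12; quarter note = 4; half tied to quarter (half + quarter) = 12; dotted half = 12; dotted eighth = 3; dotted eighth = 3; dotted eighth note = 3.
Adding: 12 + 4 + 12 + 12 + 4 + 12 + 12 + 3 + 3 + 3 = 77.
77 ÷ 2 = 38.5 beats.

38.5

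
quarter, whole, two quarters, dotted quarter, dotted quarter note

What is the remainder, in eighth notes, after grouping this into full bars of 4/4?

One bar of 4/4 = 8 eighth notes.
Working in eighth notes: quarter = 2; whole = 8; quarter = 2; quarter = 2; dotted quarter = 3; dotted quarter note = 3.
Adding: 2 + 8 + 2 + 2 + 3 + 3 = 20.
20 ÷ 8 = 2 complete bars with 4 eighth notes remaining.

4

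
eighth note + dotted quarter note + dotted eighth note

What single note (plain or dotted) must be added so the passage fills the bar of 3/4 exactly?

The bar of 3/4 = 12 sixteenth notes.
Express everything in sixteenth notes: eighth note = 2; dotted quarter note = 6; dotted eighth note = 3.
Sum: 2 + 6 + 3 = 11.
Remaining: 12 − 11 = 1 sixteenth note, which is a sixteenth note.

sixteenth note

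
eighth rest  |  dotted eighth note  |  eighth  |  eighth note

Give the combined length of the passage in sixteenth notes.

Working in sixteenth notes: eighth rest = 2; dotted eighth note = 3; eighth = 2; eighth note = 2.
Altogether 2 + 3 + 2 + 2 = 9 sixteenth notes.

9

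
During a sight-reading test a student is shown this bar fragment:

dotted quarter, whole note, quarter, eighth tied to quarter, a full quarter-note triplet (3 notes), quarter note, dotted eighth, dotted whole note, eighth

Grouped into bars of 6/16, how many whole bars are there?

12

One bar of 6/16 = 6 sixteenth notes.
In sixteenth notes: dotted quarter = 6; whole note = 16; quarter = 4; eighth tied to quarter (eighth + quarter) = 6; a full quarter-note triplet (3 notes) (three triplet quarters span one half) = 8; quarter note = 4; dotted eighth = 3; dotted whole note = 24; eighth = 2.
Altogether 6 + 16 + 4 + 6 + 8 + 4 + 3 + 24 + 2 = 73.
73 ÷ 6 = 12 complete bars with 1 left over.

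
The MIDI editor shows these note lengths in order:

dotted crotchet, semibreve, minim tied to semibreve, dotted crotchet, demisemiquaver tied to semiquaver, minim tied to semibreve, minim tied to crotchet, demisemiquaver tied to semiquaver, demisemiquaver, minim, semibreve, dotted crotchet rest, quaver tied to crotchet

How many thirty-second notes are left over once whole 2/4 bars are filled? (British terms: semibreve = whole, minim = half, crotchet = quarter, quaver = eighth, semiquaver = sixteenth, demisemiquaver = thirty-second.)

15

One bar of 2/4 = 16 thirty-second notes.
Convert each value to thirty-second notes: dotted crotchet = 12; semibreve = 32; minim tied to semibreve (minim + semibreve) = 48; dotted crotchet = 12; demisemiquaver tied to semiquaver (demisemiquaver + semiquaver) = 3; minim tied to semibreve (minim + semibreve) = 48; minim tied to crotchet (minim + crotchet) = 24; demisemiquaver tied to semiquaver (demisemiquaver + semiquaver) = 3; demisemiquaver = 1; minim = 16; semibreve = 32; dotted crotchet rest = 12; quaver tied to crotchet (quaver + crotchet) = 12.
Sum: 12 + 32 + 48 + 12 + 3 + 48 + 24 + 3 + 1 + 16 + 32 + 12 + 12 = 255.
255 ÷ 16 = 15 complete bars with 15 thirty-second notes remaining.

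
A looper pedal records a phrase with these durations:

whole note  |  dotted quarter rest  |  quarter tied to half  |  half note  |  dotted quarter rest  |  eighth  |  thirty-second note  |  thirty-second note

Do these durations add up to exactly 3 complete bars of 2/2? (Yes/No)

No

One bar of 2/2 = 32 thirty-second notes, so 3 bars = 96.
Working in thirty-second notes: whole note = 32; dotted quarter rest = 12; quarter tied to half (quarter + half) = 24; half note = 16; dotted quarter rest = 12; eighth = 4; thirty-second note = 1; thirty-second note = 1.
Altogether 32 + 12 + 24 + 16 + 12 + 4 + 1 + 1 = 102.
102 exceeds 96, so the answer is No.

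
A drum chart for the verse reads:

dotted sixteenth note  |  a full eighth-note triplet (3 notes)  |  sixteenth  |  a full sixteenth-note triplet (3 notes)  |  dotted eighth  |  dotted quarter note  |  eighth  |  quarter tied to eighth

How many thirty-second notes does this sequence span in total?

Convert each value to thirty-second notes: dotted sixteenth note = 3; a full eighth-note triplet (3 notes) (three triplet eighths span one quarter) = 8; sixteenth = 2; a full sixteenth-note triplet (3 notes) (three triplet sixteenths span one eighth) = 4; dotted eighth = 6; dotted quarter note = 12; eighth = 4; quarter tied to eighth (quarter + eighth) = 12.
Altogether 3 + 8 + 2 + 4 + 6 + 12 + 4 + 12 = 51 thirty-second notes.

51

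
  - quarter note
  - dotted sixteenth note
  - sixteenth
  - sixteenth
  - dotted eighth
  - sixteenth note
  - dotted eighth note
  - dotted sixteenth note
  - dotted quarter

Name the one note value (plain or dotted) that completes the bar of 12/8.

eighth note

The bar of 12/8 = 48 thirty-second notes.
Convert each value to thirty-second notes: quarter note = 8; dotted sixteenth note = 3; sixteenth = 2; sixteenth = 2; dotted eighth = 6; sixteenth note = 2; dotted eighth note = 6; dotted sixteenth note = 3; dotted quarter = 12.
Total: 8 + 3 + 2 + 2 + 6 + 2 + 6 + 3 + 12 = 44.
Remaining: 48 − 44 = 4 thirty-second notes, which is a eighth note.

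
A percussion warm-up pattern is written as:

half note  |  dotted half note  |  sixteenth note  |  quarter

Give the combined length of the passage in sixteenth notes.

25

Express everything in sixteenth notes: half note = 8; dotted half note = 12; sixteenth note = 1; quarter = 4.
Altogether 8 + 12 + 1 + 4 = 25 sixteenth notes.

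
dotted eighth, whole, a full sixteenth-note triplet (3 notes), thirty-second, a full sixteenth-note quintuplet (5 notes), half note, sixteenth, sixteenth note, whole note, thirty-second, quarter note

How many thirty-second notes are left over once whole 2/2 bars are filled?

One bar of 2/2 = 32 thirty-second notes.
Convert each value to thirty-second notes: dotted eighth = 6; whole = 32; a full sixteenth-note triplet (3 notes) (three triplet sixteenths span one eighth) = 4; thirty-second = 1; a full sixteenth-note quintuplet (5 notes) (five quintuplet sixteenths span one quarter) = 8; half note = 16; sixteenth = 2; sixteenth note = 2; whole note = 32; thirty-second = 1; quarter note = 8.
Adding: 6 + 32 + 4 + 1 + 8 + 16 + 2 + 2 + 32 + 1 + 8 = 112.
112 ÷ 32 = 3 complete bars with 16 thirty-second notes remaining.

16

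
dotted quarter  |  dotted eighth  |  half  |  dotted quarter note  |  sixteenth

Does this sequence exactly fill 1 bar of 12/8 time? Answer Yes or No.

Yes

One bar of 12/8 = 24 sixteenth notes.
In sixteenth notes: dotted quarter = 6; dotted eighth = 3; half = 8; dotted quarter note = 6; sixteenth = 1.
Adding: 6 + 3 + 8 + 6 + 1 = 24.
24 equals 24, so the answer is Yes.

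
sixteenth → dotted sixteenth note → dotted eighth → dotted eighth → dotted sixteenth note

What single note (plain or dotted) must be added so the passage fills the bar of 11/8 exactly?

dotted half note

The bar of 11/8 = 44 thirty-second notes.
Express everything in thirty-second notes: sixteenth = 2; dotted sixteenth note = 3; dotted eighth = 6; dotted eighth = 6; dotted sixteenth note = 3.
Sum: 2 + 3 + 6 + 6 + 3 = 20.
Remaining: 44 − 20 = 24 thirty-second notes, which is a dotted half note.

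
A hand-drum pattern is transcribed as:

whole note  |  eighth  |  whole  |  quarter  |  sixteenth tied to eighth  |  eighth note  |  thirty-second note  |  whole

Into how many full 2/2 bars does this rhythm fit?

One bar of 2/2 = 32 thirty-second notes.
Convert each value to thirty-second notes: whole note = 32; eighth = 4; whole = 32; quarter = 8; sixteenth tied to eighth (sixteenth + eighth) = 6; eighth note = 4; thirty-second note = 1; whole = 32.
Sum: 32 + 4 + 32 + 8 + 6 + 4 + 1 + 32 = 119.
119 ÷ 32 = 3 complete bars with 23 left over.

3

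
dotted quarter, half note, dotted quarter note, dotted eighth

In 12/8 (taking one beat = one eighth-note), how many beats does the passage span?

11.5

One eighth-note beat = 2 sixteenth notes.
Each duration in sixteenth notes: dotted quarter = 6; half note = 8; dotted quarter note = 6; dotted eighth = 3.
Total: 6 + 8 + 6 + 3 = 23.
23 ÷ 2 = 11.5 beats.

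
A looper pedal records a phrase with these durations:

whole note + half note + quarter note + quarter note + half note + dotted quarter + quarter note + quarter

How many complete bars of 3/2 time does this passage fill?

2

One bar of 3/2 = 12 eighth notes.
Each duration in eighth notes: whole note = 8; half note = 4; quarter note = 2; quarter note = 2; half note = 4; dotted quarter = 3; quarter note = 2; quarter = 2.
Altogether 8 + 4 + 2 + 2 + 4 + 3 + 2 + 2 = 27.
27 ÷ 12 = 2 complete bars with 3 left over.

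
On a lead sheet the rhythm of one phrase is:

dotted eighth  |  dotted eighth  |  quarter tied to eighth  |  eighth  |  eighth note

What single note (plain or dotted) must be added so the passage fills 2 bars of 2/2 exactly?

2 bars of 2/2 = 32 sixteenth notes.
Working in sixteenth notes: dotted eighth = 3; dotted eighth = 3; quarter tied to eighth (quarter + eighth) = 6; eighth = 2; eighth note = 2.
Total: 3 + 3 + 6 + 2 + 2 = 16.
Remaining: 32 − 16 = 16 sixteenth notes, which is a whole note.

whole note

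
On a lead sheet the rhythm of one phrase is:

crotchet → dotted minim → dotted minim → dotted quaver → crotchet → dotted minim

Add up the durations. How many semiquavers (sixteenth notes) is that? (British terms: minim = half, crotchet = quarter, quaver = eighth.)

In sixteenth notes: crotchet = 4; dotted minim = 12; dotted minim = 12; dotted quaver = 3; crotchet = 4; dotted minim = 12.
Adding: 4 + 12 + 12 + 3 + 4 + 12 = 47 sixteenth notes.

47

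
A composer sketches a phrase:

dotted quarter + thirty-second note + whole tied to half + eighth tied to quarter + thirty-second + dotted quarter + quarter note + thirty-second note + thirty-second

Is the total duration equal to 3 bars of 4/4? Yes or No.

One bar of 4/4 = 32 thirty-second notes, so 3 bars = 96.
Express everything in thirty-second notes: dotted quarter = 12; thirty-second note = 1; whole tied to half (whole + half) = 48; eighth tied to quarter (eighth + quarter) = 12; thirty-second = 1; dotted quarter = 12; quarter note = 8; thirty-second note = 1; thirty-second = 1.
Altogether 12 + 1 + 48 + 12 + 1 + 12 + 8 + 1 + 1 = 96.
96 equals 96, so the answer is Yes.

Yes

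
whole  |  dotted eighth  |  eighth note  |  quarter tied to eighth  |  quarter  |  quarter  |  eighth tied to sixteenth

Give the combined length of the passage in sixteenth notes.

38

Working in sixteenth notes: whole = 16; dotted eighth = 3; eighth note = 2; quarter tied to eighth (quarter + eighth) = 6; quarter = 4; quarter = 4; eighth tied to sixteenth (eighth + sixteenth) = 3.
Total: 16 + 3 + 2 + 6 + 4 + 4 + 3 = 38 sixteenth notes.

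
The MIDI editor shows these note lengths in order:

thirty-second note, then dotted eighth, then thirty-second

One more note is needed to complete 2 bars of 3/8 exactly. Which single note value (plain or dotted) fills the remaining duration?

half note

2 bars of 3/8 = 24 thirty-second notes.
In thirty-second notes: thirty-second note = 1; dotted eighth = 6; thirty-second = 1.
Altogether 1 + 6 + 1 = 8.
Remaining: 24 − 8 = 16 thirty-second notes, which is a half note.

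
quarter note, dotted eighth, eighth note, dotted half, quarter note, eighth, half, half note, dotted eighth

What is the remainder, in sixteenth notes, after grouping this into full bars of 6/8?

One bar of 6/8 = 12 sixteenth notes.
Working in sixteenth notes: quarter note = 4; dotted eighth = 3; eighth note = 2; dotted half = 12; quarter note = 4; eighth = 2; half = 8; half note = 8; dotted eighth = 3.
Total: 4 + 3 + 2 + 12 + 4 + 2 + 8 + 8 + 3 = 46.
46 ÷ 12 = 3 complete bars with 10 sixteenth notes remaining.

10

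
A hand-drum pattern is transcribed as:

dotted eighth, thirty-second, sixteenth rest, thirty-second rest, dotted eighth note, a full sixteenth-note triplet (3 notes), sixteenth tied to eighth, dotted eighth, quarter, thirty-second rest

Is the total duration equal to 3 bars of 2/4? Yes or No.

No

One bar of 2/4 = 16 thirty-second notes, so 3 bars = 48.
Express everything in thirty-second notes: dotted eighth = 6; thirty-second = 1; sixteenth rest = 2; thirty-second rest = 1; dotted eighth note = 6; a full sixteenth-note triplet (3 notes) (three triplet sixteenths span one eighth) = 4; sixteenth tied to eighth (sixteenth + eighth) = 6; dotted eighth = 6; quarter = 8; thirty-second rest = 1.
Adding: 6 + 1 + 2 + 1 + 6 + 4 + 6 + 6 + 8 + 1 = 41.
41 falls short of 48, so the answer is No.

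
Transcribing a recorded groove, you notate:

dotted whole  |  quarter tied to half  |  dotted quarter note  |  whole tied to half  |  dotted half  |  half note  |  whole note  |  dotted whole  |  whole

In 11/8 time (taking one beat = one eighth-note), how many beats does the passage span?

One eighth-note beat = 2 sixteenth notes.
In sixteenth notes: dotted whole = 24; quarter tied to half (quarter + half) = 12; dotted quarter note = 6; whole tied to half (whole + half) = 24; dotted half = 12; half note = 8; whole note = 16; dotted whole = 24; whole = 16.
Adding: 24 + 12 + 6 + 24 + 12 + 8 + 16 + 24 + 16 = 142.
142 ÷ 2 = 71 beats.

71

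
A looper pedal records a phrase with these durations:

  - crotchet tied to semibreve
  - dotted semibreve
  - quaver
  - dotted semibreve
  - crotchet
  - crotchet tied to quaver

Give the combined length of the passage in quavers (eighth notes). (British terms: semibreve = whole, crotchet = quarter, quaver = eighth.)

40

Working in eighth notes: crotchet tied to semibreve (crotchet + semibreve) = 10; dotted semibreve = 12; quaver = 1; dotted semibreve = 12; crotchet = 2; crotchet tied to quaver (crotchet + quaver) = 3.
Total: 10 + 12 + 1 + 12 + 2 + 3 = 40 eighth notes.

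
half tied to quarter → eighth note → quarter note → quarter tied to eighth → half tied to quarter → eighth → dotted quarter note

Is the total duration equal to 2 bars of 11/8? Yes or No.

Yes

One bar of 11/8 = 11 eighth notes, so 2 bars = 22.
Each duration in eighth notes: half tied to quarter (half + quarter) = 6; eighth note = 1; quarter note = 2; quarter tied to eighth (quarter + eighth) = 3; half tied to quarter (half + quarter) = 6; eighth = 1; dotted quarter note = 3.
Altogether 6 + 1 + 2 + 3 + 6 + 1 + 3 = 22.
22 equals 22, so the answer is Yes.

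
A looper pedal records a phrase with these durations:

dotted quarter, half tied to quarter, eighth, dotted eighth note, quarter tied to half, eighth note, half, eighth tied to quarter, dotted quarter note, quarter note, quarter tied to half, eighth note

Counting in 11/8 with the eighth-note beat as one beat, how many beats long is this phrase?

37.5

One eighth-note beat = 2 sixteenth notes.
Express everything in sixteenth notes: dotted quarter = 6; half tied to quarter (half + quarter) = 12; eighth = 2; dotted eighth note = 3; quarter tied to half (quarter + half) = 12; eighth note = 2; half = 8; eighth tied to quarter (eighth + quarter) = 6; dotted quarter note = 6; quarter note = 4; quarter tied to half (quarter + half) = 12; eighth note = 2.
Total: 6 + 12 + 2 + 3 + 12 + 2 + 8 + 6 + 6 + 4 + 12 + 2 = 75.
75 ÷ 2 = 37.5 beats.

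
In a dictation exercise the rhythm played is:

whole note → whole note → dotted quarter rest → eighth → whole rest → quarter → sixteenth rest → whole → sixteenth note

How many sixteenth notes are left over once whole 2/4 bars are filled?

One bar of 2/4 = 8 sixteenth notes.
Each duration in sixteenth notes: whole note = 16; whole note = 16; dotted quarter rest = 6; eighth = 2; whole rest = 16; quarter = 4; sixteenth rest = 1; whole = 16; sixteenth note = 1.
Altogether 16 + 16 + 6 + 2 + 16 + 4 + 1 + 16 + 1 = 78.
78 ÷ 8 = 9 complete bars with 6 sixteenth notes remaining.

6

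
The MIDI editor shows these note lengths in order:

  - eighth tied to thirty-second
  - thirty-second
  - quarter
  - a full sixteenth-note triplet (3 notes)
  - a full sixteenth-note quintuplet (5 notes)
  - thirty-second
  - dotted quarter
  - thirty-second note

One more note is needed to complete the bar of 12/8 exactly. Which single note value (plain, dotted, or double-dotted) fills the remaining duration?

The bar of 12/8 = 48 thirty-second notes.
Each duration in thirty-second notes: eighth tied to thirty-second (eighth + thirty-second) = 5; thirty-second = 1; quarter = 8; a full sixteenth-note triplet (3 notes) (three triplet sixteenths span one eighth) = 4; a full sixteenth-note quintuplet (5 notes) (five quintuplet sixteenths span one quarter) = 8; thirty-second = 1; dotted quarter = 12; thirty-second note = 1.
Adding: 5 + 1 + 8 + 4 + 8 + 1 + 12 + 1 = 40.
Remaining: 48 − 40 = 8 thirty-second notes, which is a quarter note.

quarter note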